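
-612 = -612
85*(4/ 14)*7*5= 850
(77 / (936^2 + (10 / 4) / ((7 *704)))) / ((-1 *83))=-758912 / 716688581023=-0.00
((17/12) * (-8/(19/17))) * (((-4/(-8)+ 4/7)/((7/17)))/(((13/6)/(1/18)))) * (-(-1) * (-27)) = 221085/12103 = 18.27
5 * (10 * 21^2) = 22050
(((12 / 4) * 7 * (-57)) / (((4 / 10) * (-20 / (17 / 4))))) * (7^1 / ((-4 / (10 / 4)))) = -712215 / 256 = -2782.09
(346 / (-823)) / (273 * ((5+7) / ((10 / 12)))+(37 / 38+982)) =-65740 / 768429339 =-0.00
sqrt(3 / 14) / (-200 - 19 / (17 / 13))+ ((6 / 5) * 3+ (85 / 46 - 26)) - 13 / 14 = -17292 / 805 - 17 * sqrt(42) / 51058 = -21.48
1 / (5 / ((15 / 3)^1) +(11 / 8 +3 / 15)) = 40 / 103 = 0.39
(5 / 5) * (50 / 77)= 50 / 77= 0.65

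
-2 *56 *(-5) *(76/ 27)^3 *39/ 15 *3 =639149056/ 6561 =97416.41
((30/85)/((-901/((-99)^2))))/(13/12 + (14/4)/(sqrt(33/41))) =100911096/340787933 - 9879408*sqrt(1353)/340787933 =-0.77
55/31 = 1.77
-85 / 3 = -28.33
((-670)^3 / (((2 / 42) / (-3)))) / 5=3789613800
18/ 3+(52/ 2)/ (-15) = 64/ 15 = 4.27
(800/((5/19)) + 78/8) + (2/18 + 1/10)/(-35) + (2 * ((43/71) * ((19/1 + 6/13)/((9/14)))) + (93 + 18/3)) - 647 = 4920206467/1938300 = 2538.41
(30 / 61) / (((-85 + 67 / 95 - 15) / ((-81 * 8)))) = 1846800 / 575413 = 3.21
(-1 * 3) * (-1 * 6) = 18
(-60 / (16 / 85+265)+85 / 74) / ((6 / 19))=29233115 / 10008204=2.92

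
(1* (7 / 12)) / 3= 7 / 36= 0.19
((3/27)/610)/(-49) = -0.00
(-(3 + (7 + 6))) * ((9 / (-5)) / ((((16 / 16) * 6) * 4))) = 6 / 5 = 1.20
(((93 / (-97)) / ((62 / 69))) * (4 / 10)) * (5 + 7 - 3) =-3.84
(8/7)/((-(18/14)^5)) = -19208/59049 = -0.33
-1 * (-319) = 319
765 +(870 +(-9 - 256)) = 1370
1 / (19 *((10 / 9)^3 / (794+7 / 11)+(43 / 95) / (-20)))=-637218900 / 253104127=-2.52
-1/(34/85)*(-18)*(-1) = -45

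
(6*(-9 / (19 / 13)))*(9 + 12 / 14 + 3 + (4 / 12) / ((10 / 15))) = -65637 / 133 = -493.51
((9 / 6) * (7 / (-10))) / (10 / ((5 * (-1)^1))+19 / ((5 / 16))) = -1 / 56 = -0.02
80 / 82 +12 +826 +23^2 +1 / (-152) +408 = 11067839 / 6232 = 1775.97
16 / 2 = 8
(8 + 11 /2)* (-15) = -405 /2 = -202.50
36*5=180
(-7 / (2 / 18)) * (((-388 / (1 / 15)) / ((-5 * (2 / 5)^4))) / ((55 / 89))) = -203954625 / 44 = -4635332.39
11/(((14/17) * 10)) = 187/140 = 1.34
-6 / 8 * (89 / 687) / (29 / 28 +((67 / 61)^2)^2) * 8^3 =-4416490978816 / 221159217933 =-19.97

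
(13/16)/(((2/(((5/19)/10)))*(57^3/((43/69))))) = 559/15538433472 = 0.00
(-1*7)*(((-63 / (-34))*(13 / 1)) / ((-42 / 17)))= 273 / 4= 68.25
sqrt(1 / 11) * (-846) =-255.08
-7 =-7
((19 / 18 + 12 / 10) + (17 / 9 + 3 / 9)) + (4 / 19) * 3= 8737 / 1710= 5.11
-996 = -996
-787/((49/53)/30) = -1251330/49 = -25537.35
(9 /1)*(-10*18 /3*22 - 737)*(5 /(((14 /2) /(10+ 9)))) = -1758735 /7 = -251247.86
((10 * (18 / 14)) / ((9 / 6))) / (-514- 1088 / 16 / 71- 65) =-4260 / 288239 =-0.01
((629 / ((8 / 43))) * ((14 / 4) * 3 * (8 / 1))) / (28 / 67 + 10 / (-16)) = -1371356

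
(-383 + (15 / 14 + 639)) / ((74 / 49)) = 25193 / 148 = 170.22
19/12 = 1.58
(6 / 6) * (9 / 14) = 9 / 14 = 0.64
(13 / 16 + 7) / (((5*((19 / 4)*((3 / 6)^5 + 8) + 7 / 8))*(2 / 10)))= 0.20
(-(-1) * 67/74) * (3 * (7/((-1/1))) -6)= -1809/74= -24.45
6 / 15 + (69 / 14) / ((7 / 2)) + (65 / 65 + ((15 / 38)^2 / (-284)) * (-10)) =141348649 / 50236760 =2.81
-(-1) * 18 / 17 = 1.06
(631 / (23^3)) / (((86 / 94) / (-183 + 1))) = -5397574 / 523181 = -10.32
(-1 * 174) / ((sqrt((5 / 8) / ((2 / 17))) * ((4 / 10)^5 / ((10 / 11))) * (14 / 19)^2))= -12344.07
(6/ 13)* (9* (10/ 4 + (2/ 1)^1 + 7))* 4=2484/ 13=191.08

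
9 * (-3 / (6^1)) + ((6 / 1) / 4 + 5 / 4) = -7 / 4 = -1.75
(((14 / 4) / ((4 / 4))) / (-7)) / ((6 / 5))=-5 / 12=-0.42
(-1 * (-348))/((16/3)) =261/4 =65.25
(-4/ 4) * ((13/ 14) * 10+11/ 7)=-76/ 7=-10.86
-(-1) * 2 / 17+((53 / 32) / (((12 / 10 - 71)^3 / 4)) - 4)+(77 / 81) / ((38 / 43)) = -24971565388631 / 8897209339896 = -2.81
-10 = -10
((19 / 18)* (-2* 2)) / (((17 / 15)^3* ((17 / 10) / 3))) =-427500 / 83521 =-5.12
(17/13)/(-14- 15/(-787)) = -13379/143039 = -0.09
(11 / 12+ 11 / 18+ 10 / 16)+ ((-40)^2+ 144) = 125723 / 72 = 1746.15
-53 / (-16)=53 / 16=3.31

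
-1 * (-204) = 204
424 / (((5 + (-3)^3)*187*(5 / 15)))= -636 / 2057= -0.31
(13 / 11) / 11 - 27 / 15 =-1.69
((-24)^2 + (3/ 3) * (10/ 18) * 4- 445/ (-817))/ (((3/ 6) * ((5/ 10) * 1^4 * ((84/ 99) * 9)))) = 46812403/ 154413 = 303.16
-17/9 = -1.89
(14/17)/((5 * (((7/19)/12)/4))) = 1824/85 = 21.46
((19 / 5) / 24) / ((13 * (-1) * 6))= -19 / 9360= -0.00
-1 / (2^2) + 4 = 15 / 4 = 3.75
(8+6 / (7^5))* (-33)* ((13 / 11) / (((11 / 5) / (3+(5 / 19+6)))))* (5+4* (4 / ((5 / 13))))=-19549699104 / 319333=-61220.42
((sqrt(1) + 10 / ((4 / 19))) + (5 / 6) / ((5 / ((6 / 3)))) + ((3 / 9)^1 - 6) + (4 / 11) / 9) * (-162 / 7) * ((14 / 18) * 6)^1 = -51330 / 11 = -4666.36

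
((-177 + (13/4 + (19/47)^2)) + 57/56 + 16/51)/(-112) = 1086740227/706597248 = 1.54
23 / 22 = 1.05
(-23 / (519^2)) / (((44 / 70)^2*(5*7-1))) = -28175 / 4432604616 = -0.00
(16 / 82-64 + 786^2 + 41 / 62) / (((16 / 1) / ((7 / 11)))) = 10991938447 / 447392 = 24568.92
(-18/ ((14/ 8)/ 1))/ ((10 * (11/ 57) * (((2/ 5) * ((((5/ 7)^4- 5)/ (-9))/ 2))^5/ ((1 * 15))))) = -1035890683811890931629773/ 167955404204118784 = -6167653.19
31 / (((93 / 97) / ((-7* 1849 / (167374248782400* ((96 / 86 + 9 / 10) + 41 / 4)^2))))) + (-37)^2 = 27319823985415976339459 / 19956043816958588724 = 1369.00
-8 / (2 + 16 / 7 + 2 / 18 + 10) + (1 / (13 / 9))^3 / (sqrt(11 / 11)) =-446085 / 1992679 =-0.22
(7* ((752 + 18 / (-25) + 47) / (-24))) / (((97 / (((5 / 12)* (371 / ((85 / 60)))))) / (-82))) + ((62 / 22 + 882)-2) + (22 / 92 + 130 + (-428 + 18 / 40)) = 276135785183 / 12515910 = 22062.78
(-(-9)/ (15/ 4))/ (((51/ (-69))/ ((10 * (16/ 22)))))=-4416/ 187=-23.61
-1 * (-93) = 93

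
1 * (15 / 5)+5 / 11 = 38 / 11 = 3.45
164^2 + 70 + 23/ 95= 2561793/ 95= 26966.24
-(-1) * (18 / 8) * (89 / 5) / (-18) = -2.22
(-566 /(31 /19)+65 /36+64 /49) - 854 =-65500033 /54684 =-1197.79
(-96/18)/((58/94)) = -752/87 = -8.64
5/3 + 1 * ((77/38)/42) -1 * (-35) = 36.71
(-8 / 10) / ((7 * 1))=-4 / 35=-0.11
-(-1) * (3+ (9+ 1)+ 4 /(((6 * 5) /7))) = 209 /15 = 13.93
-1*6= -6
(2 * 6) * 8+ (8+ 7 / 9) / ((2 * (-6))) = 10289 / 108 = 95.27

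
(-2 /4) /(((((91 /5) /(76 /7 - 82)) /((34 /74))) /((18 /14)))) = 190485 /164983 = 1.15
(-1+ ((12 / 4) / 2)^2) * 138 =345 / 2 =172.50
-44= -44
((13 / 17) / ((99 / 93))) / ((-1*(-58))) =403 / 32538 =0.01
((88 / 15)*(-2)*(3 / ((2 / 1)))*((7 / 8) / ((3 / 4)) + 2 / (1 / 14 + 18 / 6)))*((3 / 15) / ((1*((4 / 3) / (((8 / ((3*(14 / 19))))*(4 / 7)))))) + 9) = -6724388 / 22575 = -297.87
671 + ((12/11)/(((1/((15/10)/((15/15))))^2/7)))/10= 73999/110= 672.72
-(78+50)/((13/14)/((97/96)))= -5432/39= -139.28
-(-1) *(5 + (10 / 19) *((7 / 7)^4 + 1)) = 115 / 19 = 6.05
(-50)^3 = -125000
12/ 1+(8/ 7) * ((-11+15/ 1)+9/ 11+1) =1436/ 77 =18.65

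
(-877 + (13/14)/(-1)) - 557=-20089/14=-1434.93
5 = 5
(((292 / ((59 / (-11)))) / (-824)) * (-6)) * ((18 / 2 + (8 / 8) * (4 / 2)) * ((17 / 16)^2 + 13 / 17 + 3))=-564349203 / 26447104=-21.34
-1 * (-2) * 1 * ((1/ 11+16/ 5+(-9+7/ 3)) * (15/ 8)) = -557/ 44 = -12.66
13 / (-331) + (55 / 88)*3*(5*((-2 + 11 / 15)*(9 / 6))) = -17.85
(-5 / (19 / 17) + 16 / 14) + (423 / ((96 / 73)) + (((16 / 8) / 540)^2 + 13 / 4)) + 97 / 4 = 26824157489 / 77565600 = 345.83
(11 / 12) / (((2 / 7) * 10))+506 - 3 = 120797 / 240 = 503.32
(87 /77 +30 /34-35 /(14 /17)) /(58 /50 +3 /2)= -2649925 /174097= -15.22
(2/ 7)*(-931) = -266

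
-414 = -414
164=164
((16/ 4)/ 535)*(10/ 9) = 8/ 963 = 0.01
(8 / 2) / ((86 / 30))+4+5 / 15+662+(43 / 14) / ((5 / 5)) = 670.80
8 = 8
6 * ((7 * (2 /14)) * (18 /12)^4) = 243 /8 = 30.38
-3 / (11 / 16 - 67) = 0.05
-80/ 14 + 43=37.29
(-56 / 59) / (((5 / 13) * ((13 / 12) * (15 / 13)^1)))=-2912 / 1475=-1.97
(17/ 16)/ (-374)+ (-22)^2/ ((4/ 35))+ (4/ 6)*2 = 4473565/ 1056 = 4236.33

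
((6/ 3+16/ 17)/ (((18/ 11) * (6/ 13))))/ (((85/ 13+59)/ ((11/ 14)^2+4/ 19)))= 143282425/ 2912674464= 0.05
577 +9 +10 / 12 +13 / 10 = 8822 / 15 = 588.13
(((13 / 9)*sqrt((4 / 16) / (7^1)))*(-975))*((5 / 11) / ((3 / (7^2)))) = -147875*sqrt(7) / 198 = -1975.96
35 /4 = 8.75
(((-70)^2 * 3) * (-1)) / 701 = -14700 / 701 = -20.97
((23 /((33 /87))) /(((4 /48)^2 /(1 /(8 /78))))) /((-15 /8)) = -45404.51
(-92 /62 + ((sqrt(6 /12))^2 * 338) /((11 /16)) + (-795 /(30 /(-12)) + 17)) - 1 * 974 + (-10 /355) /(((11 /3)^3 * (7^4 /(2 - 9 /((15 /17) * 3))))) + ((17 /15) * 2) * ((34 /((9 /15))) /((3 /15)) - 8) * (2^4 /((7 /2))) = 111158262224753 /45217310985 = 2458.31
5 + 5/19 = 100/19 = 5.26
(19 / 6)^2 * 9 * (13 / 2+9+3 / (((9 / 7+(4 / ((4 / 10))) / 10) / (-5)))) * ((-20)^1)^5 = -2581150000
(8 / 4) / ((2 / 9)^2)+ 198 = 477 / 2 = 238.50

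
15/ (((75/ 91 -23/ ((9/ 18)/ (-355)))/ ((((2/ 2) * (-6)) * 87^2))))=-427518/ 10249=-41.71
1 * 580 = 580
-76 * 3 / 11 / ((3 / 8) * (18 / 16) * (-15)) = 4864 / 1485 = 3.28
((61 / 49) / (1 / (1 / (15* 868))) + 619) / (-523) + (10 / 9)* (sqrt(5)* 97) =-394909681 / 333663540 + 970* sqrt(5) / 9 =239.81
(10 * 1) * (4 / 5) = 8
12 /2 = 6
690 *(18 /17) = 12420 /17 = 730.59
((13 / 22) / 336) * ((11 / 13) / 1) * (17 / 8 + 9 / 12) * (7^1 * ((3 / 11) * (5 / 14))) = 115 / 39424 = 0.00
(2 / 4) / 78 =1 / 156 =0.01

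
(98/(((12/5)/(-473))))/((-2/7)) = 811195/12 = 67599.58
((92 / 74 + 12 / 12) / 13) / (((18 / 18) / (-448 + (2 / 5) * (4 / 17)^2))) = -53728224 / 695045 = -77.30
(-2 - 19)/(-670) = 21/670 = 0.03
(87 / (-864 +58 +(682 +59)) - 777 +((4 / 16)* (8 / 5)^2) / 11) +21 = -2707277 / 3575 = -757.28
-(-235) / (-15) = -47 / 3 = -15.67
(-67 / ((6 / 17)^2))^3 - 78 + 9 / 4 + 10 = -7259690732779 / 46656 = -155600367.21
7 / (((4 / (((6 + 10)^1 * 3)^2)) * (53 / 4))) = 16128 / 53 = 304.30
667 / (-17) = -667 / 17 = -39.24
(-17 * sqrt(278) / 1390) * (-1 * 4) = 34 * sqrt(278) / 695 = 0.82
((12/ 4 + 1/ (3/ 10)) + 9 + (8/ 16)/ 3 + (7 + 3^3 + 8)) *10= 575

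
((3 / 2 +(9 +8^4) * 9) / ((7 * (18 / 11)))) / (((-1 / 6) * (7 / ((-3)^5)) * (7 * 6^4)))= 812823 / 10976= 74.05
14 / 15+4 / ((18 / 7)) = 112 / 45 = 2.49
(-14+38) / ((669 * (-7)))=-0.01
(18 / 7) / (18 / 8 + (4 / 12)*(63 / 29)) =696 / 805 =0.86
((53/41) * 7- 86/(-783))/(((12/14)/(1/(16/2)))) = 2058133/1540944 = 1.34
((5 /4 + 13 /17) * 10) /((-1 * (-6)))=685 /204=3.36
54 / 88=0.61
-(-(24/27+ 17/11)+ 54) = -5105/99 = -51.57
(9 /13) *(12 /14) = 54 /91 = 0.59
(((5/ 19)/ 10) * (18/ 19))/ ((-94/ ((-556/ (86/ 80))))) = 100080/ 729581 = 0.14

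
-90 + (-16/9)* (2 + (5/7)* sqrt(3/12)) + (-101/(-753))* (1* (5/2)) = -329807/3514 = -93.86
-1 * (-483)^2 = -233289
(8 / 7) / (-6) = -4 / 21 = -0.19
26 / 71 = 0.37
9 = 9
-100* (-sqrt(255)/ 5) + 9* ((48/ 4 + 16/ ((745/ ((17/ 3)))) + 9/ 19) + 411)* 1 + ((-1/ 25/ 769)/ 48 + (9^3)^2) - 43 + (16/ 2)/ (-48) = 20* sqrt(255) + 466069384291603/ 870815600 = 535529.57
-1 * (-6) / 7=6 / 7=0.86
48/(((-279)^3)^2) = 16/157218614578107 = 0.00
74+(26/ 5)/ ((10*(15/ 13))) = 27919/ 375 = 74.45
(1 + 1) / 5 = 2 / 5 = 0.40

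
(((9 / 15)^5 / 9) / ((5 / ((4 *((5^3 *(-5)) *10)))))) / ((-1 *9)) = 24 / 5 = 4.80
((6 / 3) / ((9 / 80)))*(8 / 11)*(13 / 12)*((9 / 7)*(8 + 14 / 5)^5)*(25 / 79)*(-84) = -1528101199872 / 21725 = -70338375.14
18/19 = 0.95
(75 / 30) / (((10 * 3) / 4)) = 1 / 3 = 0.33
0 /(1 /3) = 0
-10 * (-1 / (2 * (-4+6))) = 5 / 2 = 2.50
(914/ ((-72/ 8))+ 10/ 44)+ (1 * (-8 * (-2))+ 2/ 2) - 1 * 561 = -127775/ 198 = -645.33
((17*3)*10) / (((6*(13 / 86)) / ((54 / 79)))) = 394740 / 1027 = 384.36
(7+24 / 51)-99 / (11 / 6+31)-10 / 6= 2.79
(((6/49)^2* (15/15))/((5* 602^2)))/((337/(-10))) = -18/73308621337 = -0.00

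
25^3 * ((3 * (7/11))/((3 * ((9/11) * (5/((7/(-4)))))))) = -153125/36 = -4253.47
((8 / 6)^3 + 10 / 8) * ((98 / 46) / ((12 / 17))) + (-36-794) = -1061519 / 1296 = -819.07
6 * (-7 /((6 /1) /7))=-49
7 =7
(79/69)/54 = 79/3726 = 0.02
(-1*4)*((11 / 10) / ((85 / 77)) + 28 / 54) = -69538 / 11475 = -6.06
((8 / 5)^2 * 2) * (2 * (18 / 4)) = 1152 / 25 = 46.08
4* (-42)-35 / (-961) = -161413 / 961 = -167.96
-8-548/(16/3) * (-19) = 7777/4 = 1944.25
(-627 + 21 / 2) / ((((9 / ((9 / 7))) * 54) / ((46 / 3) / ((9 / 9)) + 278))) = -30140 / 63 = -478.41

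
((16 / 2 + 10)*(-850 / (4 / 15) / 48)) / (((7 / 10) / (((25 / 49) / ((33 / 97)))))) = -2560.86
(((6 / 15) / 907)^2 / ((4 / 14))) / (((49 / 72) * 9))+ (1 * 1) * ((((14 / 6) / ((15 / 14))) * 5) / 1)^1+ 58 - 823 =-977080783381 / 1295672175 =-754.11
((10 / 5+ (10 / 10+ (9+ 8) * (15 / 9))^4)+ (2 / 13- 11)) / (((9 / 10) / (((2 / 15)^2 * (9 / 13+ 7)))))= 124735144480 / 1108809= 112494.71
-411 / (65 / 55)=-4521 / 13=-347.77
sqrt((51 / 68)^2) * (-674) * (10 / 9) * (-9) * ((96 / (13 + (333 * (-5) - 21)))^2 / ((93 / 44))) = 683274240 / 86766799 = 7.87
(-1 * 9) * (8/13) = -72/13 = -5.54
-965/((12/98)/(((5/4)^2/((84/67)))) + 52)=-11314625/610852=-18.52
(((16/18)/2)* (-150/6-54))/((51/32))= -10112/459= -22.03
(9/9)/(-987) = -1/987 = -0.00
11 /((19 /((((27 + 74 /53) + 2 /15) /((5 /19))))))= 249491 /3975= 62.77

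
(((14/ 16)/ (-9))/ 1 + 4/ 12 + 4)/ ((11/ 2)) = 305/ 396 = 0.77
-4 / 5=-0.80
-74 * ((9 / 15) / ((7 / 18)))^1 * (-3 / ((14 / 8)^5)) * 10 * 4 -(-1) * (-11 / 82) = 8051572933 / 9647218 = 834.60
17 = 17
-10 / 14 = -5 / 7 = -0.71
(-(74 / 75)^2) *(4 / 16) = -1369 / 5625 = -0.24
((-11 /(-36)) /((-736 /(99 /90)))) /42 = -121 /11128320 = -0.00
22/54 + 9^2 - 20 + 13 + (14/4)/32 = 128765/1728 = 74.52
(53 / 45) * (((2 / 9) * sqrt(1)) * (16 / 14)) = 848 / 2835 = 0.30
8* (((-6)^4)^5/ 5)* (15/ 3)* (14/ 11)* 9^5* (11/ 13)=24179959969455211020288/ 13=1859996920727323924637.54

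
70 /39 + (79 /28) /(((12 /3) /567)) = 250681 /624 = 401.73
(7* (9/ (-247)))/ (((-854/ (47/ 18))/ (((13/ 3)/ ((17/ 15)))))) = 235/ 78812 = 0.00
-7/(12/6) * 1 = -7/2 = -3.50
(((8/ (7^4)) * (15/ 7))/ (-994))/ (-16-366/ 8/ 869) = 208560/ 466093455121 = 0.00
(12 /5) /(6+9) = 4 /25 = 0.16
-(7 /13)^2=-49 /169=-0.29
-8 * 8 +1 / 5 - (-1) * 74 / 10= -282 / 5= -56.40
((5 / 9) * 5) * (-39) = -325 / 3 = -108.33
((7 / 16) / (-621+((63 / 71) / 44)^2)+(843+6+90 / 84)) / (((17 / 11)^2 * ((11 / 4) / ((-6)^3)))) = -12694310862402224 / 454093708523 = -27955.27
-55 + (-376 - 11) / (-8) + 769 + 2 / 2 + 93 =6851 / 8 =856.38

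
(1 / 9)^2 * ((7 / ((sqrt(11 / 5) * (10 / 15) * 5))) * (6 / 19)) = 7 * sqrt(55) / 9405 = 0.01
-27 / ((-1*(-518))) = -27 / 518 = -0.05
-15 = -15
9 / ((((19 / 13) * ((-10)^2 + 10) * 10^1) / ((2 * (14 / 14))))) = 117 / 10450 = 0.01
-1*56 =-56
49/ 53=0.92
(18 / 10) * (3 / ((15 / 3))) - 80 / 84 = 0.13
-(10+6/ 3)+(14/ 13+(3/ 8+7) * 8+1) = 638/ 13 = 49.08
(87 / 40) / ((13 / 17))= 1479 / 520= 2.84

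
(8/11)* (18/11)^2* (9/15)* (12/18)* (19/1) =98496/6655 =14.80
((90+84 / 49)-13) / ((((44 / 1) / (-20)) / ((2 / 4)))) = -2755 / 154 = -17.89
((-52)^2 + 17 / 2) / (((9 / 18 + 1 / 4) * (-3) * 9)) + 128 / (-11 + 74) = -74798 / 567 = -131.92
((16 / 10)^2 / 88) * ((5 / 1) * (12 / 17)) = 96 / 935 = 0.10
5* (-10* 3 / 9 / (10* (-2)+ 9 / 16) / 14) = 400 / 6531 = 0.06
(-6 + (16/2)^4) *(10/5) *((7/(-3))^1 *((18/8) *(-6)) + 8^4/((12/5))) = 42654610/3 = 14218203.33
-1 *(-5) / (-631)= -5 / 631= -0.01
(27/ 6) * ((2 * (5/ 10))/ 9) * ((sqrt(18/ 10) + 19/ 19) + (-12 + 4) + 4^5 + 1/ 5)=3 * sqrt(5)/ 10 + 2543/ 5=509.27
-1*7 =-7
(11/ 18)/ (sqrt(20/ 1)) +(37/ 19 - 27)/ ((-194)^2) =-119/ 178771 +11 * sqrt(5)/ 180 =0.14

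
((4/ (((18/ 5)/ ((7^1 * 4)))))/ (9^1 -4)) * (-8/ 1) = -448/ 9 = -49.78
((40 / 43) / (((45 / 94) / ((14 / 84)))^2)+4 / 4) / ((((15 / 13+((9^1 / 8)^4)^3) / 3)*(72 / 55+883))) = 155807051128242176 / 217253202455799506619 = 0.00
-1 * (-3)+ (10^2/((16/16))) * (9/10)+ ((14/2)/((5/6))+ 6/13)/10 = 30513/325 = 93.89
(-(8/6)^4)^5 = -1099511627776/3486784401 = -315.34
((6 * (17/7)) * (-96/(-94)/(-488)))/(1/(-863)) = 26.32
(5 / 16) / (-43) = -5 / 688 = -0.01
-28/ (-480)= 7/ 120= 0.06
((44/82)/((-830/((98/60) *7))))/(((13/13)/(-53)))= 0.39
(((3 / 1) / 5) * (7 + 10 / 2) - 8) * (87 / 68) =-1.02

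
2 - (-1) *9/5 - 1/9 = 166/45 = 3.69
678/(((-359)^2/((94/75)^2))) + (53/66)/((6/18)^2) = 38466580717/5316341250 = 7.24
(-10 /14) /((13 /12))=-60 /91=-0.66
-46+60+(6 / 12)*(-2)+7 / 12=163 / 12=13.58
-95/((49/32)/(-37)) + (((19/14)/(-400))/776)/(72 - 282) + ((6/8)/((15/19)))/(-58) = 60749564606951/26464704000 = 2295.49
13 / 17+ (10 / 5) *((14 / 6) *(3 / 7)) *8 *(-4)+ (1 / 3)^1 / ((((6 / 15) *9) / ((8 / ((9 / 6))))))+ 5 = -79510 / 1377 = -57.74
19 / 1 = 19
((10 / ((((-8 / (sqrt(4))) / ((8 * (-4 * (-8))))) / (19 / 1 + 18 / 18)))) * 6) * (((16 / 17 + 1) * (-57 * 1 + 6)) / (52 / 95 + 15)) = 722304000 / 1477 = 489034.53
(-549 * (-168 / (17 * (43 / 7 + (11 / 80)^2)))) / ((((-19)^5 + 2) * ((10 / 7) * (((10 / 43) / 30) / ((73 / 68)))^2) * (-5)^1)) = 3206216420721216 / 3358129576870367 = 0.95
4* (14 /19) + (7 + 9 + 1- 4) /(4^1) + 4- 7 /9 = 9.42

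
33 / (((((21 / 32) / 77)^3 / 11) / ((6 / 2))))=5277319168 / 3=1759106389.33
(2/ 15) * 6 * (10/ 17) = 8/ 17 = 0.47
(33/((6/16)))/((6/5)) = 220/3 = 73.33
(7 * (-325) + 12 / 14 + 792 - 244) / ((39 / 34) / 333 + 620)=-45601242 / 16379251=-2.78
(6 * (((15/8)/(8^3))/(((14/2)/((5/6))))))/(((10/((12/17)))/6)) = 135/121856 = 0.00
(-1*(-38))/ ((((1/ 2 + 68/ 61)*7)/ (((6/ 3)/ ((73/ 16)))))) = 148352/ 100667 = 1.47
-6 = -6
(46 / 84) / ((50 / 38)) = 0.42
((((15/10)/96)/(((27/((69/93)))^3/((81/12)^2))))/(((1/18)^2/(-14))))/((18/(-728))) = 7750379/2859936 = 2.71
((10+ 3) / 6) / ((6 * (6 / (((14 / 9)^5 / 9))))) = 873964 / 14348907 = 0.06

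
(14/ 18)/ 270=7/ 2430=0.00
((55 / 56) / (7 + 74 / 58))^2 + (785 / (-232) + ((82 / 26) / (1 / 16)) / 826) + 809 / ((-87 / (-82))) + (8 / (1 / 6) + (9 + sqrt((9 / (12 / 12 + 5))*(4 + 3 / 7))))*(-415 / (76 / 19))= -828405311223965 / 160713326592-415*sqrt(1302) / 56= -5421.96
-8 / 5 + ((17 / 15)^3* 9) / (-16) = -14513 / 6000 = -2.42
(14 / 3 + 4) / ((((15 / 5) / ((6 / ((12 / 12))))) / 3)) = 52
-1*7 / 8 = -7 / 8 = -0.88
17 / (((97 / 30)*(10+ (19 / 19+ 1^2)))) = 85 / 194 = 0.44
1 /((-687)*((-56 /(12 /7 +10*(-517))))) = -18089 /134652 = -0.13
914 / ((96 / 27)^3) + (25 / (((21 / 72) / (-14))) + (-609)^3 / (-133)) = 528289519155 / 311296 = 1697064.91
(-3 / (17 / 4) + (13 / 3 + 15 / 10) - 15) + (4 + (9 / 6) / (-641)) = -192056 / 32691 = -5.87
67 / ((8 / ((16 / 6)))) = 67 / 3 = 22.33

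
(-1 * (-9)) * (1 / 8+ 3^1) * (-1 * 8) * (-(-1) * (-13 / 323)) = 2925 / 323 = 9.06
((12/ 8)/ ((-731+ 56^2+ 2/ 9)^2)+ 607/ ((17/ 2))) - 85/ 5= 866896330781/ 15932148706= 54.41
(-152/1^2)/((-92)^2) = -19/1058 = -0.02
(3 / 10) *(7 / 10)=21 / 100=0.21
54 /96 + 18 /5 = 333 /80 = 4.16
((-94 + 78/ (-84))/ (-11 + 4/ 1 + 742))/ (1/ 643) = -284849/ 3430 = -83.05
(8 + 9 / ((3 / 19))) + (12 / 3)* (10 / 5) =73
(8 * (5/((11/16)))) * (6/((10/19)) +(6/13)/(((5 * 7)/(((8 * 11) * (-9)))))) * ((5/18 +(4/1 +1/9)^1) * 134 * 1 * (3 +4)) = 98238080/429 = 228993.19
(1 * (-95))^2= 9025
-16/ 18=-8/ 9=-0.89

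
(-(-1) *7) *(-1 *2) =-14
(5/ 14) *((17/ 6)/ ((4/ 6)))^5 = 7099285/ 14336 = 495.21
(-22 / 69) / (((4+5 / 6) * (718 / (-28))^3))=120736 / 30860942093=0.00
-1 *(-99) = 99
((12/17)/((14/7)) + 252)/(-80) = -429/136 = -3.15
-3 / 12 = -1 / 4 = -0.25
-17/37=-0.46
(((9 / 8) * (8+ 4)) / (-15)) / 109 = -9 / 1090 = -0.01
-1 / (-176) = 1 / 176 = 0.01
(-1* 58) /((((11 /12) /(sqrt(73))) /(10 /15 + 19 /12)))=-1566* sqrt(73) /11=-1216.36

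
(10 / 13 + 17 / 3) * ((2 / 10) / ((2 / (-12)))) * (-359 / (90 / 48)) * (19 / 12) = 6848284 / 2925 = 2341.29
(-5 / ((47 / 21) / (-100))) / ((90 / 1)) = 350 / 141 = 2.48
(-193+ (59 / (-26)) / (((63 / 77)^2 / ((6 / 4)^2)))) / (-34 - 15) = 187787 / 45864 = 4.09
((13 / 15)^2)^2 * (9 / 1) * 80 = 456976 / 1125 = 406.20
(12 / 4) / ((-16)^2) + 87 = 22275 / 256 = 87.01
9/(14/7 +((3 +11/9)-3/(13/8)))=1053/512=2.06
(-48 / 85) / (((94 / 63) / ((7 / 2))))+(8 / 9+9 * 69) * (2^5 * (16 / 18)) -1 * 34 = 5712732958 / 323595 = 17653.96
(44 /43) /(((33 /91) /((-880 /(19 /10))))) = -3203200 /2451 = -1306.90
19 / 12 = 1.58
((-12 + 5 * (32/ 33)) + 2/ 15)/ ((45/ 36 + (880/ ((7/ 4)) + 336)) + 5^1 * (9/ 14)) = -10808/ 1298715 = -0.01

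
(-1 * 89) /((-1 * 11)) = 89 /11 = 8.09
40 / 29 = 1.38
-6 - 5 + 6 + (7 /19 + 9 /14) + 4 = 3 /266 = 0.01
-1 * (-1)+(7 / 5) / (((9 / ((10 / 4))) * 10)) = 187 / 180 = 1.04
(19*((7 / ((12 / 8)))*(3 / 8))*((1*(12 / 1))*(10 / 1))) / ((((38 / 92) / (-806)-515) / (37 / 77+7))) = -57.96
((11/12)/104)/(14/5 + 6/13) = 55/20352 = 0.00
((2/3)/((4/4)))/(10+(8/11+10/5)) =11/210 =0.05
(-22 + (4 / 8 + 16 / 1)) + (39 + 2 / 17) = 1143 / 34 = 33.62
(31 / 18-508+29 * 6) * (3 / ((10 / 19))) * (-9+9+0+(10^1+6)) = -454556 / 15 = -30303.73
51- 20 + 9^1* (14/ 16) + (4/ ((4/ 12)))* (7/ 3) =535/ 8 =66.88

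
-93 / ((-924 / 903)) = 3999 / 44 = 90.89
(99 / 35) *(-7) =-99 / 5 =-19.80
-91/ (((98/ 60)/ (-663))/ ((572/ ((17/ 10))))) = 12428742.86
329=329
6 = 6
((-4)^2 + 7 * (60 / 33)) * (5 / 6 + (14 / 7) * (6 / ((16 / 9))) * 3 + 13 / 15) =34681 / 55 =630.56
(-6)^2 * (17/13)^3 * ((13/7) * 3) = 530604/1183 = 448.52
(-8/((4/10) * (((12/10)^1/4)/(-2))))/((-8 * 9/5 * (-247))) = 250/6669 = 0.04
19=19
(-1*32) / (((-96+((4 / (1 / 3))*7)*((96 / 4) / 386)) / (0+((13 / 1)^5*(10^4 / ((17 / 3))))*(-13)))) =-3726296548000 / 1241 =-3002656364.22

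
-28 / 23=-1.22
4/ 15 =0.27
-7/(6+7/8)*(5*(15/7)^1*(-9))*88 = 8640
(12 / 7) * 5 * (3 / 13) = 180 / 91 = 1.98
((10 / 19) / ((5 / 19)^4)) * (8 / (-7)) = -109744 / 875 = -125.42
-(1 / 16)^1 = -1 / 16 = -0.06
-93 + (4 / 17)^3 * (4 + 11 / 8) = -456565 / 4913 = -92.93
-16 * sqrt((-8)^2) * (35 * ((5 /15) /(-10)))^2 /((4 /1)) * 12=-522.67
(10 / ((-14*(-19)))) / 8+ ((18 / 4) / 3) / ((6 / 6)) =1601 / 1064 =1.50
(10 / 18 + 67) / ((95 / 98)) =3136 / 45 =69.69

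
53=53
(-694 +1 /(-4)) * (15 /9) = -13885 /12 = -1157.08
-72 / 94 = -36 / 47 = -0.77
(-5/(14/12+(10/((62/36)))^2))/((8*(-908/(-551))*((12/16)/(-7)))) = 18532885/182623316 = 0.10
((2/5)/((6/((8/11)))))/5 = 8/825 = 0.01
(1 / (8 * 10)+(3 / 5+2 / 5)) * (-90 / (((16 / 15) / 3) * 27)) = -1215 / 128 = -9.49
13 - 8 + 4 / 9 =49 / 9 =5.44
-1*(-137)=137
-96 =-96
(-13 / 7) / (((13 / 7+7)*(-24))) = 13 / 1488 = 0.01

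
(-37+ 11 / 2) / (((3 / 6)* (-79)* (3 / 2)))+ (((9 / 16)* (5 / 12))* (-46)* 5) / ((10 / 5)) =-133587 / 5056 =-26.42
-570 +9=-561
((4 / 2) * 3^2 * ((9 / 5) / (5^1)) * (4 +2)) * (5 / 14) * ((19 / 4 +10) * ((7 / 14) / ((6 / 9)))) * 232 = 1247319 / 35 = 35637.69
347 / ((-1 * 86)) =-347 / 86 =-4.03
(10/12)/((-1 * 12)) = -5/72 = -0.07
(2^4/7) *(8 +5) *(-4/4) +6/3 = -194/7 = -27.71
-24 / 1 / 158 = -12 / 79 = -0.15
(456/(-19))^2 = 576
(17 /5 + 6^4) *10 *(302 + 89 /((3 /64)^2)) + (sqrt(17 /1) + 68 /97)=530244719.05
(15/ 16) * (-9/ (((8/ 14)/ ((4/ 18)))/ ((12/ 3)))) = -105/ 8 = -13.12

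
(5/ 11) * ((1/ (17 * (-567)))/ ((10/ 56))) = -4/ 15147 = -0.00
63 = 63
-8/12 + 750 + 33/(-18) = 1495/2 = 747.50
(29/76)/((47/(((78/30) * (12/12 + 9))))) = 377/1786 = 0.21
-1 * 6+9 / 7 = -33 / 7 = -4.71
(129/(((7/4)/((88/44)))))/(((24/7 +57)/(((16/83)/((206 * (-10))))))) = -1376/6027045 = -0.00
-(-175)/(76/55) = 9625/76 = 126.64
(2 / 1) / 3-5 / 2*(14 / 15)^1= -5 / 3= -1.67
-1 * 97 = -97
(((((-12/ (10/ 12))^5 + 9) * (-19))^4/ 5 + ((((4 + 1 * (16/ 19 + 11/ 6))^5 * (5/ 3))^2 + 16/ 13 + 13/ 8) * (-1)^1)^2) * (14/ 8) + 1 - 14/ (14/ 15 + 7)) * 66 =4498290287845063661415163093040103900666163090660136609572664260232539322921939085293387321/ 10167086151596674459688872506540757457571000000000000000000000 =442436527120273939896612200000.00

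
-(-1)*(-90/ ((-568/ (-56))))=-630/ 71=-8.87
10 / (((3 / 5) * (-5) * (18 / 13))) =-65 / 27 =-2.41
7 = 7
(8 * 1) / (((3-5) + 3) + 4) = 8 / 5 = 1.60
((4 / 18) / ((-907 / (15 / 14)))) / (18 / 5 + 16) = -25 / 1866606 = -0.00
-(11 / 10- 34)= 329 / 10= 32.90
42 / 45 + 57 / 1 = 869 / 15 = 57.93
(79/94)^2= 0.71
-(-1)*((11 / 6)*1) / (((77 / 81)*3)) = 9 / 14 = 0.64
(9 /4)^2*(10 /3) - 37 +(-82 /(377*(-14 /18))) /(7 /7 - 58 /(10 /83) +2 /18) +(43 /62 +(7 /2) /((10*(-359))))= -493413042098673 /25390460488120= -19.43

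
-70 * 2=-140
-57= -57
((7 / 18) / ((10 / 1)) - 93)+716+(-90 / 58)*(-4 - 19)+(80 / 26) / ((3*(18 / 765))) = 47659319 / 67860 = 702.32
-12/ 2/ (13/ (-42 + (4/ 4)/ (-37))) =9330/ 481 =19.40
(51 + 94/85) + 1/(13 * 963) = 55446736/1064115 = 52.11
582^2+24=338748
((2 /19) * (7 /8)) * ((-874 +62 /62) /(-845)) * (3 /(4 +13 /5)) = 6111 /141284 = 0.04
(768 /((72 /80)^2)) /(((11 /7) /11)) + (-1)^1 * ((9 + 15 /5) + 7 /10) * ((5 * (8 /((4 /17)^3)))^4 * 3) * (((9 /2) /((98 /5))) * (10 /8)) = -168565358090858341304275 /173408256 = -972072276021611.92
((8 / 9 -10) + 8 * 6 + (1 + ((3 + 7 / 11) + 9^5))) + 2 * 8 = 5851744 / 99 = 59108.53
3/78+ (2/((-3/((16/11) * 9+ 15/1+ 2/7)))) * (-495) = 1704307/182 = 9364.32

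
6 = 6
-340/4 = -85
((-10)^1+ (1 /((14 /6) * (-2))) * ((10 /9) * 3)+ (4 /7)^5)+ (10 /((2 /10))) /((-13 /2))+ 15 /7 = -3540168 /218491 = -16.20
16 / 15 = 1.07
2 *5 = 10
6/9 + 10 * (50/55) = 322/33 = 9.76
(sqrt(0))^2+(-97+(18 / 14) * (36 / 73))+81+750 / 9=104194 / 1533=67.97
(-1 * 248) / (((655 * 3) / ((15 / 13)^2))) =-3720 / 22139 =-0.17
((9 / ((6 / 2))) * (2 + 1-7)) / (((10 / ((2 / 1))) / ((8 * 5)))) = -96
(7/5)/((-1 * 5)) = -7/25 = -0.28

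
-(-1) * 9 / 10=9 / 10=0.90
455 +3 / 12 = 1821 / 4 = 455.25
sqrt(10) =3.16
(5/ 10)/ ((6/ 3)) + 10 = 41/ 4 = 10.25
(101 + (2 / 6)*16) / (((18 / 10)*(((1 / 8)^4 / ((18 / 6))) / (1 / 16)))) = 408320 / 9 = 45368.89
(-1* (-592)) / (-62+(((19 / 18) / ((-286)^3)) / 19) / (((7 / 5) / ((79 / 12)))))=-20939755060224 / 2193014888459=-9.55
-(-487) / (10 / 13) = 6331 / 10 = 633.10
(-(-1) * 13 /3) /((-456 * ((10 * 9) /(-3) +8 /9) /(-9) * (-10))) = 117 /398240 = 0.00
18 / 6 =3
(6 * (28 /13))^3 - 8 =2150.23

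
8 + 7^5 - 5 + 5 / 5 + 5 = 16816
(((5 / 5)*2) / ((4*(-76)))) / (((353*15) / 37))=-0.00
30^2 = 900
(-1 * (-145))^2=21025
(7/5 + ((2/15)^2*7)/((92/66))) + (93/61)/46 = 320393/210450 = 1.52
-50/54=-25/27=-0.93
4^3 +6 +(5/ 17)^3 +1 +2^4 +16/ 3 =1361276/ 14739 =92.36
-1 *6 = -6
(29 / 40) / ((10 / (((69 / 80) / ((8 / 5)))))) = 2001 / 51200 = 0.04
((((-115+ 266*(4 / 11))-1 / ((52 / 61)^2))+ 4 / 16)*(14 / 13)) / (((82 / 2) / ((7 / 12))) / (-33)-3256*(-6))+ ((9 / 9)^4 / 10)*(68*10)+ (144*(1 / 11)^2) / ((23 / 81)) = 230920253460097 / 3198780467168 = 72.19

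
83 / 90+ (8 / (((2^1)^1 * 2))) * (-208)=-37357 / 90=-415.08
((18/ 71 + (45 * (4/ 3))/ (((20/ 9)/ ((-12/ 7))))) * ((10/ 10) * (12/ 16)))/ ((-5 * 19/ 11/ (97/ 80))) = 36616239/ 7554400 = 4.85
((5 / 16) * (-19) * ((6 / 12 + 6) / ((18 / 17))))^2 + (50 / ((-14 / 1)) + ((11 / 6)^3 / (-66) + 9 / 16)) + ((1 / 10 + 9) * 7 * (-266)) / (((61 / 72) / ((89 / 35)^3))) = -9666453538835599 / 29514240000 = -327518.29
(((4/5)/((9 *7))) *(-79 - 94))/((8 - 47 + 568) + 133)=-346/104265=-0.00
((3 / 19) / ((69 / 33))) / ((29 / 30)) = 990 / 12673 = 0.08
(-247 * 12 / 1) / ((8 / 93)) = -68913 / 2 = -34456.50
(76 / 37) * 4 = 304 / 37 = 8.22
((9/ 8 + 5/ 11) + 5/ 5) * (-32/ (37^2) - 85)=-26422119/ 120472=-219.32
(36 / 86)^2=324 / 1849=0.18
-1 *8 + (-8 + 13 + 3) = 0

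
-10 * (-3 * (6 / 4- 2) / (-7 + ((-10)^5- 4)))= 5 / 33337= 0.00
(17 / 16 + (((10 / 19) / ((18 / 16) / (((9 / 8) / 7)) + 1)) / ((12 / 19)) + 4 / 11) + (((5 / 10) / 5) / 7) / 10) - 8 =-149417 / 23100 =-6.47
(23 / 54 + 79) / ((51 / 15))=21445 / 918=23.36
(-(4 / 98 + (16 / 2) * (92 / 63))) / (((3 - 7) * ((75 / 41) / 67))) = 1420199 / 13230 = 107.35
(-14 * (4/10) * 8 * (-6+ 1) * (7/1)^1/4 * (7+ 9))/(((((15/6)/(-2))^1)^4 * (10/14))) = 11239424/3125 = 3596.62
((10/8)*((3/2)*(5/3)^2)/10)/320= 5/3072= 0.00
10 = 10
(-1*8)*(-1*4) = 32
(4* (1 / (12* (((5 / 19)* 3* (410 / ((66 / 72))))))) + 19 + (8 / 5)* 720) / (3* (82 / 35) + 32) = 30.00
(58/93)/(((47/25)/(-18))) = -8700/1457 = -5.97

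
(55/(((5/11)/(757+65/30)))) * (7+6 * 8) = 5052254.17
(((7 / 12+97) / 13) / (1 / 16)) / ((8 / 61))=71431 / 78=915.78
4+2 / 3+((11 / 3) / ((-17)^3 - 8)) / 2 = 137777 / 29526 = 4.67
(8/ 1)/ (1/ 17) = 136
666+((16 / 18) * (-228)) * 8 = -2866 / 3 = -955.33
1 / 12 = 0.08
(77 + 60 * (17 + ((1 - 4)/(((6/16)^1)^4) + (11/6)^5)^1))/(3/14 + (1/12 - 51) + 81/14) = 4382129/29106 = 150.56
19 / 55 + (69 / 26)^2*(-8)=-56.00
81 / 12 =27 / 4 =6.75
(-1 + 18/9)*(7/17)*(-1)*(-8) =56/17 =3.29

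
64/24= 2.67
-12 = -12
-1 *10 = -10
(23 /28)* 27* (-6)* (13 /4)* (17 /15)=-490.15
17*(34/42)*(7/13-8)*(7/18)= -28033/702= -39.93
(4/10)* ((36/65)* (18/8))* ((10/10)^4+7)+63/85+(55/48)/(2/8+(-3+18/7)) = -1.69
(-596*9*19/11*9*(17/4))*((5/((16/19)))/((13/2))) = -370337265/1144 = -323721.39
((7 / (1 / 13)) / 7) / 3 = 13 / 3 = 4.33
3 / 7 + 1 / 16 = 55 / 112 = 0.49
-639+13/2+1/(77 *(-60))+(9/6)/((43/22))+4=-124705393/198660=-627.73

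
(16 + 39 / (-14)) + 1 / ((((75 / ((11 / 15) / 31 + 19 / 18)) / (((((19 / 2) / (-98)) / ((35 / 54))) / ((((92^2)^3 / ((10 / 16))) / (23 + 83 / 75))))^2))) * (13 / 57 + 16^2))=40436088847268556048613808179525400091529 / 3060028345198701538814017916108800000000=13.21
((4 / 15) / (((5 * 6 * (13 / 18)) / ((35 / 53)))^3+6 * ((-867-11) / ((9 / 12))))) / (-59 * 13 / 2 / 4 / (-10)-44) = -197568 / 721378239265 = -0.00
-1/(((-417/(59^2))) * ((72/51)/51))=1006009/3336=301.56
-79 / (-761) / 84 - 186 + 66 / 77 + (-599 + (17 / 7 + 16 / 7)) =-49824113 / 63924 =-779.43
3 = 3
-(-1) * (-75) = -75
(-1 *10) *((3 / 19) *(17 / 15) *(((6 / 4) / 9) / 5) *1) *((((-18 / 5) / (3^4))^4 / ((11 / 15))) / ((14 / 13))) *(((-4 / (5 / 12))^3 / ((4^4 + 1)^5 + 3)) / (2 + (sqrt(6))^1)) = -1810432 / 7784778415563819140625 + 905216 *sqrt(6) / 7784778415563819140625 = 0.00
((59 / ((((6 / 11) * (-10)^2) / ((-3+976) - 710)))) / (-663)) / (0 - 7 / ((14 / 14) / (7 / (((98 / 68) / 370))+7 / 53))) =9046411 / 265248664200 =0.00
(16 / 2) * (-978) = -7824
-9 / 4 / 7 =-9 / 28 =-0.32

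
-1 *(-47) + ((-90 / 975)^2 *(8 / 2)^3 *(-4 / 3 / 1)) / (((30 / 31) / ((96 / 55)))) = 53084413 / 1161875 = 45.69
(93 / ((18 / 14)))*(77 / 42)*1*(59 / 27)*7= 985831 / 486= 2028.46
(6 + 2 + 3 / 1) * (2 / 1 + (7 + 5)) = 154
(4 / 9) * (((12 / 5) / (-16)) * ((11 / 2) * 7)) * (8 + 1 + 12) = -539 / 10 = -53.90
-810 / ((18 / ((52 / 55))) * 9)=-52 / 11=-4.73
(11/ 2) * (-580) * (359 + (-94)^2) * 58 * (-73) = 124191899700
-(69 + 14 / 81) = -5603 / 81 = -69.17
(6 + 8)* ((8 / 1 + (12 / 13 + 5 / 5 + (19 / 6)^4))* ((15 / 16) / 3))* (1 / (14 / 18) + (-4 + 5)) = 9306785 / 8424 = 1104.79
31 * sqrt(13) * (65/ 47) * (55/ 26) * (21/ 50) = 7161 * sqrt(13)/ 188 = 137.34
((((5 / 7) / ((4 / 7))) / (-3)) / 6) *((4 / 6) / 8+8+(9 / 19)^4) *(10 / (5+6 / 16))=-1.05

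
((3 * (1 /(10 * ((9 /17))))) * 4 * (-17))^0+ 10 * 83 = 831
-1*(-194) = 194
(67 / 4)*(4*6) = 402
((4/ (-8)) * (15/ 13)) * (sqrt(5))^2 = -2.88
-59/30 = -1.97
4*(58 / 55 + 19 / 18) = 4178 / 495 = 8.44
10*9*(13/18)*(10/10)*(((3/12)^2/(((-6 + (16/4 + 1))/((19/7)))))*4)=-1235/28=-44.11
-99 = -99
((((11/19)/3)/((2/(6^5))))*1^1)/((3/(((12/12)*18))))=85536/19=4501.89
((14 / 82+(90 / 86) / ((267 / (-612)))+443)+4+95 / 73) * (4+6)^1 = 51094183390 / 11454211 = 4460.73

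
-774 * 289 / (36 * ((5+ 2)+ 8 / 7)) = -86989 / 114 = -763.06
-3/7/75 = -1/175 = -0.01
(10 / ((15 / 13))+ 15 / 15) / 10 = 29 / 30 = 0.97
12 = 12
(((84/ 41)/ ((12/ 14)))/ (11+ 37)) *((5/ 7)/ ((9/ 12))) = 0.05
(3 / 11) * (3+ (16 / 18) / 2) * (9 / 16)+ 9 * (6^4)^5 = 5791354969059754077 / 176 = 32905425960566784.53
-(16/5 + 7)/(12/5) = -4.25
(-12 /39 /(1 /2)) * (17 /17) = -0.62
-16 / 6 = -8 / 3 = -2.67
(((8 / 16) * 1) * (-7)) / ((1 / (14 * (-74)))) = 3626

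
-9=-9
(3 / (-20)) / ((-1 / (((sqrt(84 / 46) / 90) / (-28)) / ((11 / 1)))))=-sqrt(966) / 4250400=-0.00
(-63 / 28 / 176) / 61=-9 / 42944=-0.00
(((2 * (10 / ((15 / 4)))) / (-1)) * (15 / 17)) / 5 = -16 / 17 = -0.94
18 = 18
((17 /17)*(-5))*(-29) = 145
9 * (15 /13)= 135 /13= 10.38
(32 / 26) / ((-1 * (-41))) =16 / 533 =0.03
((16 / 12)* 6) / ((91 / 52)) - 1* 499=-3461 / 7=-494.43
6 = 6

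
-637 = -637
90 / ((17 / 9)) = 810 / 17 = 47.65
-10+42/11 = -68/11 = -6.18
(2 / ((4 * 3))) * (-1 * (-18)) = 3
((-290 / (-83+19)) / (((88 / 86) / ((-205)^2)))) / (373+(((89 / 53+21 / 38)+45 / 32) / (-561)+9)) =13456862862375 / 27622201652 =487.18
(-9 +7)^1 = -2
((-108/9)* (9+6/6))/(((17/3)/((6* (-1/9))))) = 240/17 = 14.12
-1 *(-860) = 860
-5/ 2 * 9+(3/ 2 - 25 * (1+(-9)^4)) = -164071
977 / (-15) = -977 / 15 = -65.13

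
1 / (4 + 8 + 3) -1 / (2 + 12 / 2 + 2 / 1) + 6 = 179 / 30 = 5.97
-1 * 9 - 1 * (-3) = -6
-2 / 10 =-1 / 5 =-0.20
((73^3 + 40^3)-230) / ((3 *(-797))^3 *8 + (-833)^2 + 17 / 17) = -452787 / 109351805878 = -0.00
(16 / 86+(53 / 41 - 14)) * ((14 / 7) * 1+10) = -150.26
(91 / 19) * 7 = 637 / 19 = 33.53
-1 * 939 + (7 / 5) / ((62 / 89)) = -290467 / 310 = -936.99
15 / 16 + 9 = 9.94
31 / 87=0.36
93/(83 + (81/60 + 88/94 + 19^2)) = 87420/419509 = 0.21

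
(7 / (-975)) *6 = -14 / 325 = -0.04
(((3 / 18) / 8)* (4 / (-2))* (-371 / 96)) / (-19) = -371 / 43776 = -0.01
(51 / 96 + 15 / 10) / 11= 65 / 352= 0.18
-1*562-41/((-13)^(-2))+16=-7475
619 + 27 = 646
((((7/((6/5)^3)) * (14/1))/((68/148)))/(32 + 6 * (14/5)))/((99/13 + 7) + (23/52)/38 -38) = -55976375/517253526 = -0.11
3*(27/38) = 81/38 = 2.13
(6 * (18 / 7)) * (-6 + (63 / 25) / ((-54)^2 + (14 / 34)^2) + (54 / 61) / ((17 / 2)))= -13910289018228 / 152942230175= -90.95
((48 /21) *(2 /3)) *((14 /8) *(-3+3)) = 0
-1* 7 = -7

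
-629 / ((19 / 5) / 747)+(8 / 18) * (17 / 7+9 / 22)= -123646.90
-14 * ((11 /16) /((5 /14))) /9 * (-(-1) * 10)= -539 /18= -29.94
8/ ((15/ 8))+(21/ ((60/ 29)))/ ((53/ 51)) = 44627/ 3180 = 14.03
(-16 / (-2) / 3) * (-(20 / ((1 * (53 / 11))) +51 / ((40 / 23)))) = -70969 / 795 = -89.27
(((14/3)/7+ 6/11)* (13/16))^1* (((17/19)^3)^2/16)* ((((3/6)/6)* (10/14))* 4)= 7844709925/1043289457056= 0.01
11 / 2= 5.50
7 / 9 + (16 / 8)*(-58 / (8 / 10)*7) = -1014.22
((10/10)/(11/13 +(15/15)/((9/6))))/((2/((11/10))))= 429/1180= 0.36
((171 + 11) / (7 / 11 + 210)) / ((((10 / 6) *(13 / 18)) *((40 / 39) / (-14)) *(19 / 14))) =-7.22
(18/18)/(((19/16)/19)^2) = 256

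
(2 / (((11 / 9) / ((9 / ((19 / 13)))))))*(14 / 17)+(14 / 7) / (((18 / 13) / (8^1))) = 634868 / 31977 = 19.85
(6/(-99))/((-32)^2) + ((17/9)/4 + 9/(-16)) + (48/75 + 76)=97003733/1267200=76.55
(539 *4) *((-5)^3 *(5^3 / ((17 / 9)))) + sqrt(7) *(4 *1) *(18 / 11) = -303187500 / 17 + 72 *sqrt(7) / 11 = -17834541.51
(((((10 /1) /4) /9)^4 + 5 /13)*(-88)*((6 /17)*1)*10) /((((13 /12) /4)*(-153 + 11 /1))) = 469044400 /148703607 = 3.15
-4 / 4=-1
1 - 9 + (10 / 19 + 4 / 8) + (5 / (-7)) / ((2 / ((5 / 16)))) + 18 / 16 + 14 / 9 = -168719 / 38304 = -4.40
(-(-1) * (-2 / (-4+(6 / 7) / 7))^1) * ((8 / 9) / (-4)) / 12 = -49 / 5130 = -0.01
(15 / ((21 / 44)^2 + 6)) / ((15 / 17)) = 32912 / 12057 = 2.73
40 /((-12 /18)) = -60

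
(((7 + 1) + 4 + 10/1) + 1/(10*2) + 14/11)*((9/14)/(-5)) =-6597/2200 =-3.00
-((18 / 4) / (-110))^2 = -81 / 48400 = -0.00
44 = 44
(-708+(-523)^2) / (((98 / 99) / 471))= 12721370409 / 98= 129809902.13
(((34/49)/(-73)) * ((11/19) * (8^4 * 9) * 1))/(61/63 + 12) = -124084224/7932253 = -15.64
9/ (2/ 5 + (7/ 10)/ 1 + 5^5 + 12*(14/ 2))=90/ 32101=0.00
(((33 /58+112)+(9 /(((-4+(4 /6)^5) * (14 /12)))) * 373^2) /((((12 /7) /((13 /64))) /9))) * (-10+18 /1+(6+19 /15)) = -9846872373949 /2180800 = -4515256.96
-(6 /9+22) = -68 /3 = -22.67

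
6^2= 36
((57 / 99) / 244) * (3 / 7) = 19 / 18788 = 0.00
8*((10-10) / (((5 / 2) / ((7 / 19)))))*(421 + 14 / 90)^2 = 0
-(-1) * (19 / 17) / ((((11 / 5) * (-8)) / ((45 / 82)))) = -0.03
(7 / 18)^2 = 49 / 324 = 0.15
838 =838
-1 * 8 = -8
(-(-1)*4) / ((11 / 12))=48 / 11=4.36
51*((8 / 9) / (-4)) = -34 / 3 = -11.33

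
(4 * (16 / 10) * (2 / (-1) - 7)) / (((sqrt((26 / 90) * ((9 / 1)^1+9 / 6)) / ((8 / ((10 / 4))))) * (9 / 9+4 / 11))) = -16896 * sqrt(2730) / 11375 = -77.61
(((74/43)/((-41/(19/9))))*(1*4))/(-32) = 703/63468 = 0.01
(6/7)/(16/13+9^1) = 78/931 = 0.08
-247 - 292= -539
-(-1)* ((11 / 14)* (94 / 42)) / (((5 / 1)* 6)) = 517 / 8820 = 0.06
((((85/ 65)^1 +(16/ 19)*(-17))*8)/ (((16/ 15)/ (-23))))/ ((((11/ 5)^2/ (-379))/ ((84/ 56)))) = -31508686125/ 119548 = -263565.15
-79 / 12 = -6.58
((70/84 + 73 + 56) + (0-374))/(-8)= 30.52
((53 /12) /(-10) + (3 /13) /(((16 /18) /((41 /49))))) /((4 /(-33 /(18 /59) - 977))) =27925679 /458640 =60.89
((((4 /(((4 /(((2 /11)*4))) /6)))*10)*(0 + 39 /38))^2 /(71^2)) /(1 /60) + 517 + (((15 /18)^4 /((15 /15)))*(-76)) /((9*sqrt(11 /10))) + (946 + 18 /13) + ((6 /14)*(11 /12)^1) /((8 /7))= 136358055571167 /91601503136-11875*sqrt(110) /32076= 1484.72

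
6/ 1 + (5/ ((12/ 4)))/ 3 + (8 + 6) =185/ 9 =20.56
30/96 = 5/16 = 0.31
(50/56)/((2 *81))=0.01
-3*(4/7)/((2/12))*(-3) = 216/7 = 30.86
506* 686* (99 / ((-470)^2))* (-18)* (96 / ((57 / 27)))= -133609113792 / 1049275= -127334.70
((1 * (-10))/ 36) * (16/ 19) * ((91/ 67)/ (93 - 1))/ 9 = -0.00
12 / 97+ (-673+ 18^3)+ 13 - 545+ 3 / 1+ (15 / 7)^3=154376221 / 33271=4639.96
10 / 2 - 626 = -621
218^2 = 47524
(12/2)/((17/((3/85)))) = 18/1445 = 0.01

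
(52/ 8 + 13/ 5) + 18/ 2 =181/ 10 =18.10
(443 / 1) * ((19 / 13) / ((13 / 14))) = 117838 / 169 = 697.27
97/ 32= 3.03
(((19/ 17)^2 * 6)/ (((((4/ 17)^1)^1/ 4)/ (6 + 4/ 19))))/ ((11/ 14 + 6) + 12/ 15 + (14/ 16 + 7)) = 1255520/ 24531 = 51.18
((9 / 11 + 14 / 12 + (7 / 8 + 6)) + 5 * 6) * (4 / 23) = 10259 / 1518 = 6.76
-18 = -18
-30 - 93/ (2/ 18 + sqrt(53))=-127923/ 4292 - 7533*sqrt(53)/ 4292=-42.58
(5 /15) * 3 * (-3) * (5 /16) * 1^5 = -15 /16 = -0.94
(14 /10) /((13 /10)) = 14 /13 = 1.08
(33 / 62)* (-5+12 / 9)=-1.95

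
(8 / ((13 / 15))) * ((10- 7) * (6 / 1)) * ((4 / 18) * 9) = 4320 / 13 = 332.31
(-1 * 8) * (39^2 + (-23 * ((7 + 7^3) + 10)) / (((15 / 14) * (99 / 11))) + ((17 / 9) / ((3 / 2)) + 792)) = -314408 / 27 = -11644.74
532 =532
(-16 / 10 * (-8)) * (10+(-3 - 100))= -5952 / 5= -1190.40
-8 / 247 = -0.03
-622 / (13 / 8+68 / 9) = -44784 / 661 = -67.75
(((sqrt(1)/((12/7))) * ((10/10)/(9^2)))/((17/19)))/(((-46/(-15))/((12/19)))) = 35/21114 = 0.00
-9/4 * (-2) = 9/2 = 4.50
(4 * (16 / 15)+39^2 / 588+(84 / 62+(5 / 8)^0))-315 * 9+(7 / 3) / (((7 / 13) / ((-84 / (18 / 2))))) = -2866.24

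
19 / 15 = 1.27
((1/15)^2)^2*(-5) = -1/10125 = -0.00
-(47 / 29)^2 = -2209 / 841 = -2.63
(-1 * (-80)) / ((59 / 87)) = 6960 / 59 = 117.97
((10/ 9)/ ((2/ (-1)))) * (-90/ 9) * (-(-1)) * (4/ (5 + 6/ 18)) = 25/ 6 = 4.17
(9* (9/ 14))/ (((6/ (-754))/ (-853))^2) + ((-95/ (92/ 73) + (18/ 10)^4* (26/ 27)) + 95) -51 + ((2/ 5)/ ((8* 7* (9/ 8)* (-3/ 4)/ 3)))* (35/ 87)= 20951874456275916011/ 315157500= 66480646839.36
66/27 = 22/9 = 2.44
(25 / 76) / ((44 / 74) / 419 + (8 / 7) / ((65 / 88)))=176346625 / 830233272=0.21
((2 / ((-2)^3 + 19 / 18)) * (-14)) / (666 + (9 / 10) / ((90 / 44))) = 504 / 83305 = 0.01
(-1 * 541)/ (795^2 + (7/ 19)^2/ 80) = -15624080/ 18252882049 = -0.00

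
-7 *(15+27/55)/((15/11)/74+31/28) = -6178704/64135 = -96.34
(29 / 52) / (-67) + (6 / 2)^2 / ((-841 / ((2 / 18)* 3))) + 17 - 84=-196347789 / 2930044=-67.01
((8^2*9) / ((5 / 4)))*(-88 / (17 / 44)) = -8921088 / 85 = -104953.98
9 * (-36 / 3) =-108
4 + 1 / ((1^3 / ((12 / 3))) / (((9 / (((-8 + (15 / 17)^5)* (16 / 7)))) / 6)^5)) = 4489217168195516079038378999264554922914475 / 1122310184005175369640220807185323742199808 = 4.00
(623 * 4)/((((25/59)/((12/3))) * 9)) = 588112/225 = 2613.83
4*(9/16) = 9/4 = 2.25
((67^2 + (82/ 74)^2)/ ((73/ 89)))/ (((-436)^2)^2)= 273546929/ 1805686161389696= 0.00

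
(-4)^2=16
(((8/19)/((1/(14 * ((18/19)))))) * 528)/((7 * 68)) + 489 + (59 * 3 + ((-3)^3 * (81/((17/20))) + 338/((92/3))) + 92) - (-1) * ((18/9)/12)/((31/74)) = -1797.33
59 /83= 0.71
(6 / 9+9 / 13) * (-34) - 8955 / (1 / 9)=-3145007 / 39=-80641.21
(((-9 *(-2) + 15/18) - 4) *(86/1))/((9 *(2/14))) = 26789/27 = 992.19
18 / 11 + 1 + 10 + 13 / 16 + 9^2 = 16623 / 176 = 94.45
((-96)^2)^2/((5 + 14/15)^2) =19110297600/7921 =2412611.74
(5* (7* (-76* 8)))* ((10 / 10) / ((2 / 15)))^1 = -159600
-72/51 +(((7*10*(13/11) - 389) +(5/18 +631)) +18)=1149803/3366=341.59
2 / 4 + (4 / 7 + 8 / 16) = 11 / 7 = 1.57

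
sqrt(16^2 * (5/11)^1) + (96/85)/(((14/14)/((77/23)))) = 7392/1955 + 16 * sqrt(55)/11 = 14.57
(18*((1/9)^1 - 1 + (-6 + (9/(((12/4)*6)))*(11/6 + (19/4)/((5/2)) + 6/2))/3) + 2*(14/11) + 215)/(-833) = -10216/45815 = -0.22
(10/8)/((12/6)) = 5/8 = 0.62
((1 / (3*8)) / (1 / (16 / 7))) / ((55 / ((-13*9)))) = -78 / 385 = -0.20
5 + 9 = 14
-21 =-21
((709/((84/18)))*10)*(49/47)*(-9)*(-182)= 121940910/47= 2594487.45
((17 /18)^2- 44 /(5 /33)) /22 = -469003 /35640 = -13.16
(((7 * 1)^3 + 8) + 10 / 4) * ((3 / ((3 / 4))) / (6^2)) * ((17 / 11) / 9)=12019 / 1782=6.74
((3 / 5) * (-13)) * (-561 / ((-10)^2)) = 21879 / 500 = 43.76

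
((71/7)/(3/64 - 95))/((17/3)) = -13632/723163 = -0.02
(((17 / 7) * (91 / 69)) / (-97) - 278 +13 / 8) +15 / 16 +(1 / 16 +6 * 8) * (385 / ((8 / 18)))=41358.67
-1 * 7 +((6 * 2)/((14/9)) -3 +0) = -16/7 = -2.29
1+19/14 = 33/14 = 2.36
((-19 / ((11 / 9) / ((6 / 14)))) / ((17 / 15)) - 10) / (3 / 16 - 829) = 332560 / 17358649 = 0.02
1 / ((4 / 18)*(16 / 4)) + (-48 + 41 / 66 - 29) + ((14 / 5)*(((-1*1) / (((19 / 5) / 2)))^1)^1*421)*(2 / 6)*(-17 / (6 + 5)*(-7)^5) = -26944822049 / 5016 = -5371774.73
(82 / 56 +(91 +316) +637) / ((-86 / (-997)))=29185181 / 2408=12120.09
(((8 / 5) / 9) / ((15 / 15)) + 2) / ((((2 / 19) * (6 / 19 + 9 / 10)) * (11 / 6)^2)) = 20216 / 3993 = 5.06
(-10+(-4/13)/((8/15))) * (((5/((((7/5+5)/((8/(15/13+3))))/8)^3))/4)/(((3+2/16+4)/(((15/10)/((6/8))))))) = -51.78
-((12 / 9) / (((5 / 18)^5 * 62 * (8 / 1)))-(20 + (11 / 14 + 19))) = 51754879 / 1356250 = 38.16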